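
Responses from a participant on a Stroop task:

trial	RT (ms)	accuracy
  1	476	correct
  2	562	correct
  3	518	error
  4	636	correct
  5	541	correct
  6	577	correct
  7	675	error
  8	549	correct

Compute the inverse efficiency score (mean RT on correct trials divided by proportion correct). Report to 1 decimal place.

742.4 ms

Correct trials (n=6): 476, 562, 636, 541, 577, 549
Mean correct RT = 3341/6 = 556.8333 ms
Proportion correct = 6/8
IES = 556.8333 / (6/8) = 742.444 ms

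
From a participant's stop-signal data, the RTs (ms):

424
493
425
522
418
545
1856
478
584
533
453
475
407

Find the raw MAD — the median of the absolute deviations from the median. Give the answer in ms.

54 ms

Sorted: 407, 418, 424, 425, 453, 475, 478, 493, 522, 533, 545, 584, 1856 → median = 478
|x − 478|: 54, 15, 53, 44, 60, 67, 1378, 0, 106, 55, 25, 3, 71
Sorted deviations: 0, 3, 15, 25, 44, 53, 54, 55, 60, 67, 71, 106, 1378 → MAD = 54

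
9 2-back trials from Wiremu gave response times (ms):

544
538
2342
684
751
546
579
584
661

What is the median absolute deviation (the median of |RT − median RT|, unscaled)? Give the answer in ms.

Sorted: 538, 544, 546, 579, 584, 661, 684, 751, 2342 → median = 584
|x − 584|: 40, 46, 1758, 100, 167, 38, 5, 0, 77
Sorted deviations: 0, 5, 38, 40, 46, 77, 100, 167, 1758 → MAD = 46

46 ms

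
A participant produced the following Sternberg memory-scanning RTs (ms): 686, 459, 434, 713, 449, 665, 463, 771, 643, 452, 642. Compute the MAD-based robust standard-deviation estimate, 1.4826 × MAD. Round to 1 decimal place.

Sorted: 434, 449, 452, 459, 463, 642, 643, 665, 686, 713, 771 → median = 642
|x − 642| sorted: 0, 1, 23, 44, 71, 129, 179, 183, 190, 193, 208 → MAD = 129
Robust SD ≈ 1.4826 × 129 = 191.255

191.3 ms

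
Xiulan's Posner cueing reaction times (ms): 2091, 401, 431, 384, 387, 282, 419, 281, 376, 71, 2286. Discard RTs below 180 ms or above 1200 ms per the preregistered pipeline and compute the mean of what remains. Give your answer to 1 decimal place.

Excluded: 71, 2091, 2286
Retained (n=8): Σ = 2961
Mean = 2961/8 = 370.1250

370.1 ms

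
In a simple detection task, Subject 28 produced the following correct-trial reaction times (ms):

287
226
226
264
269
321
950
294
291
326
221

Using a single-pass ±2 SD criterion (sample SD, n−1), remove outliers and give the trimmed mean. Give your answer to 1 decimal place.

n = 11, ΣRT = 3675, M = 334.091
Σ(x−M)² = 430568.91; s = √(430568.91/10) = 207.502
Cutoffs: 334.091 ± 2·207.502 → [-80.9, 749.1]
Outside: 950 → excluded.
Retained (n=10): Σ = 2725, mean = 2725/10 = 272.500

272.5 ms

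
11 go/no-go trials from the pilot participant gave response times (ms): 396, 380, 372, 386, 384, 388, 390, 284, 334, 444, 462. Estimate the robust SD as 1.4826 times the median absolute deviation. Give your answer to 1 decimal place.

14.8 ms

Sorted: 284, 334, 372, 380, 384, 386, 388, 390, 396, 444, 462 → median = 386
|x − 386| sorted: 0, 2, 2, 4, 6, 10, 14, 52, 58, 76, 102 → MAD = 10
Robust SD ≈ 1.4826 × 10 = 14.826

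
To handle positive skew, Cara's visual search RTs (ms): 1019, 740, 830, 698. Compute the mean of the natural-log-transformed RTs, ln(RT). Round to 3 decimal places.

6.701

ln(RT): 6.9266, 6.6067, 6.7214, 6.5482
Σ ln(RT) = 26.8029
Mean = 26.8029/4 = 6.70072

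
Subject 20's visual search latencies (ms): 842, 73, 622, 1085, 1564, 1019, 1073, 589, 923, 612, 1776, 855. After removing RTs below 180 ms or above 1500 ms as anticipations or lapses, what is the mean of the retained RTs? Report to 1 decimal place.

846.7 ms

Excluded: 73, 1564, 1776
Retained (n=9): Σ = 7620
Mean = 7620/9 = 846.6667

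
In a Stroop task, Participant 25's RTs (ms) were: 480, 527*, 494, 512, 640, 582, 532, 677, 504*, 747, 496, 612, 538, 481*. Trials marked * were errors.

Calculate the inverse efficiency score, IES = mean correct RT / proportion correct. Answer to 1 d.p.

730.1 ms

Correct trials (n=11): 480, 494, 512, 640, 582, 532, 677, 747, 496, 612, 538
Mean correct RT = 6310/11 = 573.6364 ms
Proportion correct = 11/14
IES = 573.6364 / (11/14) = 730.083 ms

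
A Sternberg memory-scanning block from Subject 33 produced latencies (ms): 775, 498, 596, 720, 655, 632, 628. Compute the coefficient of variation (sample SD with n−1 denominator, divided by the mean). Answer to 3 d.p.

0.138

n = 7, Σ = 4504, M = 643.4286
Σ(x−M)² = 47075.714; s = √(47075.714/6) = 88.5774
CV = 88.5774 / 643.4286 = 0.13766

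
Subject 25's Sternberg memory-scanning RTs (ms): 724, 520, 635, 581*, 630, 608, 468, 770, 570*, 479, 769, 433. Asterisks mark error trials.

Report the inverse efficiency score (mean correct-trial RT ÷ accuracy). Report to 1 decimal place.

724.3 ms

Correct trials (n=10): 724, 520, 635, 630, 608, 468, 770, 479, 769, 433
Mean correct RT = 6036/10 = 603.6000 ms
Proportion correct = 10/12
IES = 603.6000 / (10/12) = 724.320 ms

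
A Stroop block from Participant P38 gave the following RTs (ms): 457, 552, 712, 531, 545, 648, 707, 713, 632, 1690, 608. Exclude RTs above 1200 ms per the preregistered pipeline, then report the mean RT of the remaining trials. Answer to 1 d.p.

610.5 ms

Excluded: 1690
Retained (n=10): Σ = 6105
Mean = 6105/10 = 610.5000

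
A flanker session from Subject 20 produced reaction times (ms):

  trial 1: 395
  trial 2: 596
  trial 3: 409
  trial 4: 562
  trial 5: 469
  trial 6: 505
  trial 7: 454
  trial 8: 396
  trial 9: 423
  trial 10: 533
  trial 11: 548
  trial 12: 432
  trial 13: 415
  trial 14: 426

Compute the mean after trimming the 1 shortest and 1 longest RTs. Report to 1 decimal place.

464.3 ms

Sorted: 395, 396, 409, 415, 423, 426, 432, 454, 469, 505, 533, 548, 562, 596
Drop lowest 1 (395) and highest 1 (596)
Remaining (n=12): Σ = 5572, mean = 5572/12 = 464.333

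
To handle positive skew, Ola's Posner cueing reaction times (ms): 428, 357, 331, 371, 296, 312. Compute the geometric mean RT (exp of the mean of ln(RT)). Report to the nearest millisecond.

ln(RT): 6.0591, 5.8777, 5.8021, 5.9162, 5.6904, 5.7430
Mean ln(RT) = 35.0885/6 = 5.84809
Geometric mean = exp(5.84809) = 346.57 ms

347 ms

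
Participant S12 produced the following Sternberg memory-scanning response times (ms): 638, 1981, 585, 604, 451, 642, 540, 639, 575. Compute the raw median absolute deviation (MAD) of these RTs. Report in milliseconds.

35 ms

Sorted: 451, 540, 575, 585, 604, 638, 639, 642, 1981 → median = 604
|x − 604|: 34, 1377, 19, 0, 153, 38, 64, 35, 29
Sorted deviations: 0, 19, 29, 34, 35, 38, 64, 153, 1377 → MAD = 35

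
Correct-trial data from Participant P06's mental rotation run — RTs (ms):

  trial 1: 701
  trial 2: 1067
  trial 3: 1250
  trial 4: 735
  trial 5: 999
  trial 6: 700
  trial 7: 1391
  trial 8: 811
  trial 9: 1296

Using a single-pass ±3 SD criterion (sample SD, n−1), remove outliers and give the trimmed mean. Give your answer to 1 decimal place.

n = 9, ΣRT = 8950, M = 994.444
Σ(x−M)² = 592556.22; s = √(592556.22/8) = 272.157
Cutoffs: 994.444 ± 3·272.157 → [178.0, 1810.9]
No RTs fall outside the cutoffs; all 9 retained. Mean = 8950/9 = 994.444

994.4 ms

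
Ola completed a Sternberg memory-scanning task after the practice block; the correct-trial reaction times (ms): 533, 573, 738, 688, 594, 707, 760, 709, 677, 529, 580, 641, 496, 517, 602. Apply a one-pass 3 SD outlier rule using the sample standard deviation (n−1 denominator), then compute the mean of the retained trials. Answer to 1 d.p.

n = 15, ΣRT = 9344, M = 622.933
Σ(x−M)² = 103842.93; s = √(103842.93/14) = 86.124
Cutoffs: 622.933 ± 3·86.124 → [364.6, 881.3]
No RTs fall outside the cutoffs; all 15 retained. Mean = 9344/15 = 622.933

622.9 ms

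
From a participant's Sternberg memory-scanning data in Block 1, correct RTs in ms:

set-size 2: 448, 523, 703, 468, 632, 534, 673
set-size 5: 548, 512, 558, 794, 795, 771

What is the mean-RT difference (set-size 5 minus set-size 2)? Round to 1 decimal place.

94.3 ms

M(set-size 2) = 3981/7 = 568.714
M(set-size 5) = 3978/6 = 663.000
Difference = 663.000 − 568.714 = 94.286 ms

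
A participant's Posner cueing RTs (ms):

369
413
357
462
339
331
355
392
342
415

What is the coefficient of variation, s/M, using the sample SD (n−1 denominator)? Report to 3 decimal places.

n = 10, Σ = 3775, M = 377.5000
Σ(x−M)² = 15920.500; s = √(15920.500/9) = 42.0588
CV = 42.0588 / 377.5000 = 0.11141

0.111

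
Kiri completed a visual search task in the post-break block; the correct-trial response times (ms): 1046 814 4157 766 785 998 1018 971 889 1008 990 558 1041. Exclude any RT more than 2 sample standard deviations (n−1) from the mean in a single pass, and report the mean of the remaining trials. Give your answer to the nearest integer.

n = 13, ΣRT = 15041, M = 1157.000
Σ(x−M)² = 9994604.00; s = √(9994604.00/12) = 912.625
Cutoffs: 1157.000 ± 2·912.625 → [-668.2, 2982.2]
Outside: 4157 → excluded.
Retained (n=12): Σ = 10884, mean = 10884/12 = 907.000

907 ms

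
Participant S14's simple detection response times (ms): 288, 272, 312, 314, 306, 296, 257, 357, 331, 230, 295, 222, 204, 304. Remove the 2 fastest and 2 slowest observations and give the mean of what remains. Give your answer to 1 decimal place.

287.4 ms

Sorted: 204, 222, 230, 257, 272, 288, 295, 296, 304, 306, 312, 314, 331, 357
Drop lowest 2 (204, 222) and highest 2 (331, 357)
Remaining (n=10): Σ = 2874, mean = 2874/10 = 287.400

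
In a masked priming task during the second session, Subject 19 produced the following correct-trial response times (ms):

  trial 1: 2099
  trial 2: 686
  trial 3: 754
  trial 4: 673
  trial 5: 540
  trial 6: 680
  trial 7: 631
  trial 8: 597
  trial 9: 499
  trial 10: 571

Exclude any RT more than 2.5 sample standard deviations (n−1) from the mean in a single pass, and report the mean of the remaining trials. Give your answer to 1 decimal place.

n = 10, ΣRT = 7730, M = 773.000
Σ(x−M)² = 2006164.00; s = √(2006164.00/9) = 472.130
Cutoffs: 773.000 ± 2.5·472.130 → [-407.3, 1953.3]
Outside: 2099 → excluded.
Retained (n=9): Σ = 5631, mean = 5631/9 = 625.667

625.7 ms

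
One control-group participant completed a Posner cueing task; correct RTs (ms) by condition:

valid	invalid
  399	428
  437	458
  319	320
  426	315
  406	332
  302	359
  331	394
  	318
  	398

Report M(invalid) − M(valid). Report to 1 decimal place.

-5.2 ms

M(valid) = 2620/7 = 374.286
M(invalid) = 3322/9 = 369.111
Difference = 369.111 − 374.286 = -5.175 ms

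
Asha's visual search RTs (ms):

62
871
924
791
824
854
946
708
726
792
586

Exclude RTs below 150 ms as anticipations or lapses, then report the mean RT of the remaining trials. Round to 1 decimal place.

802.2 ms

Excluded: 62
Retained (n=10): Σ = 8022
Mean = 8022/10 = 802.2000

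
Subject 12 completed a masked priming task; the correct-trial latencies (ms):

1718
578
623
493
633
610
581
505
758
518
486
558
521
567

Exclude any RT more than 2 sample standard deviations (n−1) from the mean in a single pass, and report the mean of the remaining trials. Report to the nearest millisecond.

n = 14, ΣRT = 9149, M = 653.500
Σ(x−M)² = 1286667.50; s = √(1286667.50/13) = 314.602
Cutoffs: 653.500 ± 2·314.602 → [24.3, 1282.7]
Outside: 1718 → excluded.
Retained (n=13): Σ = 7431, mean = 7431/13 = 571.615

572 ms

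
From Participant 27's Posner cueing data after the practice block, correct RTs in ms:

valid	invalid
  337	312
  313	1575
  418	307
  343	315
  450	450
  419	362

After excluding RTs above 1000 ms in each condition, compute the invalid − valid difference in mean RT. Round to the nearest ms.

-31 ms

invalid: exclude 1575
M(valid) = 2280/6 = 380.000
M(invalid) = 1746/5 = 349.200
Difference = 349.200 − 380.000 = -30.800 ms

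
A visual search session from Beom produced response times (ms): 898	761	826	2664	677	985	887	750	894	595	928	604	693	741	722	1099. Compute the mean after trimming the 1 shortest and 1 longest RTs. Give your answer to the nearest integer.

Sorted: 595, 604, 677, 693, 722, 741, 750, 761, 826, 887, 894, 898, 928, 985, 1099, 2664
Drop lowest 1 (595) and highest 1 (2664)
Remaining (n=14): Σ = 11465, mean = 11465/14 = 818.929

819 ms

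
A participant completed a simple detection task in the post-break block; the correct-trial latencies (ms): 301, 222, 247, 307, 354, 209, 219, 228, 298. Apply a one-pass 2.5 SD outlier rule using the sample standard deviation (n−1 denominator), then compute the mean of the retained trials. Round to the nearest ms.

n = 9, ΣRT = 2385, M = 265.000
Σ(x−M)² = 20864.00; s = √(20864.00/8) = 51.069
Cutoffs: 265.000 ± 2.5·51.069 → [137.3, 392.7]
No RTs fall outside the cutoffs; all 9 retained. Mean = 2385/9 = 265.000

265 ms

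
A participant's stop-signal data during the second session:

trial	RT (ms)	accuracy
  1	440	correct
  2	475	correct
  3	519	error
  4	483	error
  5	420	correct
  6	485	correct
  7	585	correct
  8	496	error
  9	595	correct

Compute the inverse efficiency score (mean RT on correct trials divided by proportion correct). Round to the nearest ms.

750 ms

Correct trials (n=6): 440, 475, 420, 485, 585, 595
Mean correct RT = 3000/6 = 500.0000 ms
Proportion correct = 6/9
IES = 500.0000 / (6/9) = 750.000 ms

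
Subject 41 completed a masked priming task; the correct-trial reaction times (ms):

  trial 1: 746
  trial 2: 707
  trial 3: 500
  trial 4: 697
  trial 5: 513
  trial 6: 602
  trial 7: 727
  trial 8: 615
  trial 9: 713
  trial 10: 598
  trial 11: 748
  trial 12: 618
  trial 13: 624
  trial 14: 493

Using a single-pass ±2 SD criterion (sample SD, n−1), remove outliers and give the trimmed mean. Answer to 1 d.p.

635.8 ms

n = 14, ΣRT = 8901, M = 635.786
Σ(x−M)² = 105198.36; s = √(105198.36/13) = 89.957
Cutoffs: 635.786 ± 2·89.957 → [455.9, 815.7]
No RTs fall outside the cutoffs; all 14 retained. Mean = 8901/14 = 635.786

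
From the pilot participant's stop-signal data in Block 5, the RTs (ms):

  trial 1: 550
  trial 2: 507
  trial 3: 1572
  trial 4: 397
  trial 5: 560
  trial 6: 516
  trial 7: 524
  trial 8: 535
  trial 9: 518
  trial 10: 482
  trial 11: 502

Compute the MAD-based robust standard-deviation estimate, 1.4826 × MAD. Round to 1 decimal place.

25.2 ms

Sorted: 397, 482, 502, 507, 516, 518, 524, 535, 550, 560, 1572 → median = 518
|x − 518| sorted: 0, 2, 6, 11, 16, 17, 32, 36, 42, 121, 1054 → MAD = 17
Robust SD ≈ 1.4826 × 17 = 25.204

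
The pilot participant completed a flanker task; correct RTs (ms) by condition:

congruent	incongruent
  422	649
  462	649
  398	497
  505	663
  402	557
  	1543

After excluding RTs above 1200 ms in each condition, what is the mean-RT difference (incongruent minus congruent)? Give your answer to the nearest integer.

165 ms

incongruent: exclude 1543
M(congruent) = 2189/5 = 437.800
M(incongruent) = 3015/5 = 603.000
Difference = 603.000 − 437.800 = 165.200 ms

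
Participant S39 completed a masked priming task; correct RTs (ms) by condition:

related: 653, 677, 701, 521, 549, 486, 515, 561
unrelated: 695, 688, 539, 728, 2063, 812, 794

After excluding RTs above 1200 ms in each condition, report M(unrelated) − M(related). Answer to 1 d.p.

126.5 ms

unrelated: exclude 2063
M(related) = 4663/8 = 582.875
M(unrelated) = 4256/6 = 709.333
Difference = 709.333 − 582.875 = 126.458 ms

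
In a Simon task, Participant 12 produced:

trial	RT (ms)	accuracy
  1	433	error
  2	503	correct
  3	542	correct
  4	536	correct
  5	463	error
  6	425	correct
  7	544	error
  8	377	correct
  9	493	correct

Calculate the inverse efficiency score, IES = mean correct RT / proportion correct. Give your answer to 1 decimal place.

Correct trials (n=6): 503, 542, 536, 425, 377, 493
Mean correct RT = 2876/6 = 479.3333 ms
Proportion correct = 6/9
IES = 479.3333 / (6/9) = 719.000 ms

719.0 ms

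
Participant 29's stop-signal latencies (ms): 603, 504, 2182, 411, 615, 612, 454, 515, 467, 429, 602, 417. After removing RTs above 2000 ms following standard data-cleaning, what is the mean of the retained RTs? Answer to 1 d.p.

Excluded: 2182
Retained (n=11): Σ = 5629
Mean = 5629/11 = 511.7273

511.7 ms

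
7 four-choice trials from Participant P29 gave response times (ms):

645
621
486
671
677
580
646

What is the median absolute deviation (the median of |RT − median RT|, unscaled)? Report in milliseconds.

26 ms

Sorted: 486, 580, 621, 645, 646, 671, 677 → median = 645
|x − 645|: 0, 24, 159, 26, 32, 65, 1
Sorted deviations: 0, 1, 24, 26, 32, 65, 159 → MAD = 26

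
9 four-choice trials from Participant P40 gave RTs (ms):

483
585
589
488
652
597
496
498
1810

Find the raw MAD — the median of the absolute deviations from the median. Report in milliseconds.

Sorted: 483, 488, 496, 498, 585, 589, 597, 652, 1810 → median = 585
|x − 585|: 102, 0, 4, 97, 67, 12, 89, 87, 1225
Sorted deviations: 0, 4, 12, 67, 87, 89, 97, 102, 1225 → MAD = 87

87 ms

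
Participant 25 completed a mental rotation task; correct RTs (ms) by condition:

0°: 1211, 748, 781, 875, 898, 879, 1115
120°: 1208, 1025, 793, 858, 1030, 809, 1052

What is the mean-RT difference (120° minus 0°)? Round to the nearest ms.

38 ms

M(0°) = 6507/7 = 929.571
M(120°) = 6775/7 = 967.857
Difference = 967.857 − 929.571 = 38.286 ms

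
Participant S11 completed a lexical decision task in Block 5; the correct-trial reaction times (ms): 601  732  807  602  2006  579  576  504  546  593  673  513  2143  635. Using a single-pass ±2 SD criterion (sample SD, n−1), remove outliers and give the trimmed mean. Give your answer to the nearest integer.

613 ms

n = 14, ΣRT = 11510, M = 822.143
Σ(x−M)² = 3754419.71; s = √(3754419.71/13) = 537.403
Cutoffs: 822.143 ± 2·537.403 → [-252.7, 1896.9]
Outside: 2006, 2143 → excluded.
Retained (n=12): Σ = 7361, mean = 7361/12 = 613.417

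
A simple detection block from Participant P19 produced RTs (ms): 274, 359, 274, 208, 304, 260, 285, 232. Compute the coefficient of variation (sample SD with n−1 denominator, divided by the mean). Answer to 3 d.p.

n = 8, Σ = 2196, M = 274.5000
Σ(x−M)² = 14560.000; s = √(14560.000/7) = 45.6070
CV = 45.6070 / 274.5000 = 0.16615

0.166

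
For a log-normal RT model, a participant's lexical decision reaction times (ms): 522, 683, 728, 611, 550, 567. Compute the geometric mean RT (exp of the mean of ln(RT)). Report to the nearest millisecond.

606 ms

ln(RT): 6.2577, 6.5265, 6.5903, 6.4151, 6.3099, 6.3404
Mean ln(RT) = 38.4398/6 = 6.40664
Geometric mean = exp(6.40664) = 605.85 ms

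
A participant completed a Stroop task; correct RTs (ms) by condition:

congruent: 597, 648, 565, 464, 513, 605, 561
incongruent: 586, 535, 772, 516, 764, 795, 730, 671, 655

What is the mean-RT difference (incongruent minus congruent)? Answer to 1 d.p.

104.6 ms

M(congruent) = 3953/7 = 564.714
M(incongruent) = 6024/9 = 669.333
Difference = 669.333 − 564.714 = 104.619 ms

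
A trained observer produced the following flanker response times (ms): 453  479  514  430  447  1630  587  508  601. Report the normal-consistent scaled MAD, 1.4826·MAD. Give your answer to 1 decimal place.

Sorted: 430, 447, 453, 479, 508, 514, 587, 601, 1630 → median = 508
|x − 508| sorted: 0, 6, 29, 55, 61, 78, 79, 93, 1122 → MAD = 61
Robust SD ≈ 1.4826 × 61 = 90.439

90.4 ms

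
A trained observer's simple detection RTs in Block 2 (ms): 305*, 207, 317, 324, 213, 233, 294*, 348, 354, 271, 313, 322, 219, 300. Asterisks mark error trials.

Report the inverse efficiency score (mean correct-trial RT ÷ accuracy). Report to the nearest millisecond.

Correct trials (n=12): 207, 317, 324, 213, 233, 348, 354, 271, 313, 322, 219, 300
Mean correct RT = 3421/12 = 285.0833 ms
Proportion correct = 12/14
IES = 285.0833 / (12/14) = 332.597 ms

333 ms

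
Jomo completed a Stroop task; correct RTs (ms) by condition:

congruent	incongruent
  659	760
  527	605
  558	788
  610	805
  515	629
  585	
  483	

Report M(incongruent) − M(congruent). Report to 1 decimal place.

155.0 ms

M(congruent) = 3937/7 = 562.429
M(incongruent) = 3587/5 = 717.400
Difference = 717.400 − 562.429 = 154.971 ms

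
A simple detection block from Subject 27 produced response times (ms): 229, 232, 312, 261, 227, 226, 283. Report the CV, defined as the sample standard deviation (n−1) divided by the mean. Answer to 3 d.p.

n = 7, Σ = 1770, M = 252.8571
Σ(x−M)² = 6866.857; s = √(6866.857/6) = 33.8301
CV = 33.8301 / 252.8571 = 0.13379

0.134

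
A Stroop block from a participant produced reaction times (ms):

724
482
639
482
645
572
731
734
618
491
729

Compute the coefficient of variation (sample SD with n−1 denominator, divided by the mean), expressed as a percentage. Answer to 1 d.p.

n = 11, Σ = 6847, M = 622.4545
Σ(x−M)² = 105970.727; s = √(105970.727/10) = 102.9421
CV = 102.9421 / 622.4545 = 0.16538 = 16.538%

16.5%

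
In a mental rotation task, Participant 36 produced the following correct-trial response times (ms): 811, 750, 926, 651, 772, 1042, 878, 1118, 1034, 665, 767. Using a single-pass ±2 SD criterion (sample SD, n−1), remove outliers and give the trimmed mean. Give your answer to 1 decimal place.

n = 11, ΣRT = 9414, M = 855.818
Σ(x−M)² = 247051.64; s = √(247051.64/10) = 157.179
Cutoffs: 855.818 ± 2·157.179 → [541.5, 1170.2]
No RTs fall outside the cutoffs; all 11 retained. Mean = 9414/11 = 855.818

855.8 ms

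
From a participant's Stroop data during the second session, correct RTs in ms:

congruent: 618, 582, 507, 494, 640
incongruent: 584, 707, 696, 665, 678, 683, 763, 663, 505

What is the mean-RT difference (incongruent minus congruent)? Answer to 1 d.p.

92.2 ms

M(congruent) = 2841/5 = 568.200
M(incongruent) = 5944/9 = 660.444
Difference = 660.444 − 568.200 = 92.244 ms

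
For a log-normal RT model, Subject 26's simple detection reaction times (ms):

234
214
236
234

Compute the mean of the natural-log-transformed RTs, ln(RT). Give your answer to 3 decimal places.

5.435

ln(RT): 5.4553, 5.3660, 5.4638, 5.4553
Σ ln(RT) = 21.7405
Mean = 21.7405/4 = 5.43511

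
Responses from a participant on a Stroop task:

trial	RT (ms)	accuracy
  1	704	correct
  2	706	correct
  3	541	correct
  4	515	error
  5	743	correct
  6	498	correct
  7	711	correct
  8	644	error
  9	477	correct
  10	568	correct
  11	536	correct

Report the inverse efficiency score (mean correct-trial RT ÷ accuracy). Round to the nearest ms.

Correct trials (n=9): 704, 706, 541, 743, 498, 711, 477, 568, 536
Mean correct RT = 5484/9 = 609.3333 ms
Proportion correct = 9/11
IES = 609.3333 / (9/11) = 744.741 ms

745 ms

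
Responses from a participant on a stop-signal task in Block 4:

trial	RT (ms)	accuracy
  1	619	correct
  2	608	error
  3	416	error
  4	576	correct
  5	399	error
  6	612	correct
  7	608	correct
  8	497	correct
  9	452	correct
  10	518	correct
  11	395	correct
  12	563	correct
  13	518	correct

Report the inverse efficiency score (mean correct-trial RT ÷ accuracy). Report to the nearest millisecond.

697 ms

Correct trials (n=10): 619, 576, 612, 608, 497, 452, 518, 395, 563, 518
Mean correct RT = 5358/10 = 535.8000 ms
Proportion correct = 10/13
IES = 535.8000 / (10/13) = 696.540 ms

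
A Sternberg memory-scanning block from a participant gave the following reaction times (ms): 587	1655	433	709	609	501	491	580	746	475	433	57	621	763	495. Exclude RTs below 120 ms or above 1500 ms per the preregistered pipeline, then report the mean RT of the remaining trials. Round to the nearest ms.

Excluded: 57, 1655
Retained (n=13): Σ = 7443
Mean = 7443/13 = 572.5385

573 ms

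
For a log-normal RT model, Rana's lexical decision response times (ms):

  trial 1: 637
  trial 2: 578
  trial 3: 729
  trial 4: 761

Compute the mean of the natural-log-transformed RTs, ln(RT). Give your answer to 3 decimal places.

6.511

ln(RT): 6.4568, 6.3596, 6.5917, 6.6346
Σ ln(RT) = 26.0427
Mean = 26.0427/4 = 6.51066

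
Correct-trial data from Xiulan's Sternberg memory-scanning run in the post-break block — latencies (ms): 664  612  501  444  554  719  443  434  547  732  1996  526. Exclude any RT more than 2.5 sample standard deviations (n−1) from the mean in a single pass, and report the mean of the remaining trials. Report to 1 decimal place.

n = 12, ΣRT = 8172, M = 681.000
Σ(x−M)² = 2002652.00; s = √(2002652.00/11) = 426.684
Cutoffs: 681.000 ± 2.5·426.684 → [-385.7, 1747.7]
Outside: 1996 → excluded.
Retained (n=11): Σ = 6176, mean = 6176/11 = 561.455

561.5 ms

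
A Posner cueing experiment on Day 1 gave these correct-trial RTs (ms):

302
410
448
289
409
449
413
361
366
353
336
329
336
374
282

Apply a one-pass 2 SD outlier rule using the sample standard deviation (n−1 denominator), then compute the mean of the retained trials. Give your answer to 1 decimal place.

363.8 ms

n = 15, ΣRT = 5457, M = 363.800
Σ(x−M)² = 40042.40; s = √(40042.40/14) = 53.481
Cutoffs: 363.800 ± 2·53.481 → [256.8, 470.8]
No RTs fall outside the cutoffs; all 15 retained. Mean = 5457/15 = 363.800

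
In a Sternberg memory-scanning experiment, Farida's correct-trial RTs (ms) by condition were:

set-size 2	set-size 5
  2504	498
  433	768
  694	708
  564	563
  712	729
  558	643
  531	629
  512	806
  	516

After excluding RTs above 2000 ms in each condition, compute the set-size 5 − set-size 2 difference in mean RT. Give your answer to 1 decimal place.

set-size 2: exclude 2504
M(set-size 2) = 4004/7 = 572.000
M(set-size 5) = 5860/9 = 651.111
Difference = 651.111 − 572.000 = 79.111 ms

79.1 ms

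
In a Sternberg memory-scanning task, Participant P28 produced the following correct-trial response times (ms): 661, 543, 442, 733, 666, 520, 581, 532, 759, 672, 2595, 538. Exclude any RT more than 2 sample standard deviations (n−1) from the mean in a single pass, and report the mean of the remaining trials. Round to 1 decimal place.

n = 12, ΣRT = 9242, M = 770.167
Σ(x−M)² = 3732217.67; s = √(3732217.67/11) = 582.488
Cutoffs: 770.167 ± 2·582.488 → [-394.8, 1935.1]
Outside: 2595 → excluded.
Retained (n=11): Σ = 6647, mean = 6647/11 = 604.273

604.3 ms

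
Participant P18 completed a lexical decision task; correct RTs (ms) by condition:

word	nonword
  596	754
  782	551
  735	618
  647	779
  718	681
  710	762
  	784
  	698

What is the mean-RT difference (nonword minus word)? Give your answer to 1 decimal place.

5.4 ms

M(word) = 4188/6 = 698.000
M(nonword) = 5627/8 = 703.375
Difference = 703.375 − 698.000 = 5.375 ms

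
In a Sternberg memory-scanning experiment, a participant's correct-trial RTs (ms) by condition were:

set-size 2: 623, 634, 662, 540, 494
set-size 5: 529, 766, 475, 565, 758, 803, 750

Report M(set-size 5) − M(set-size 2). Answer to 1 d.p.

M(set-size 2) = 2953/5 = 590.600
M(set-size 5) = 4646/7 = 663.714
Difference = 663.714 − 590.600 = 73.114 ms

73.1 ms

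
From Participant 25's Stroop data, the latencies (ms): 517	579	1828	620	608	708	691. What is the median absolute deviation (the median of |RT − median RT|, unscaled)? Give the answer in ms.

Sorted: 517, 579, 608, 620, 691, 708, 1828 → median = 620
|x − 620|: 103, 41, 1208, 0, 12, 88, 71
Sorted deviations: 0, 12, 41, 71, 88, 103, 1208 → MAD = 71

71 ms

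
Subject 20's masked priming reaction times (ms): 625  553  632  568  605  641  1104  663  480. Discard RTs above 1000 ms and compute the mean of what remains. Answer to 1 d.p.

595.9 ms

Excluded: 1104
Retained (n=8): Σ = 4767
Mean = 4767/8 = 595.8750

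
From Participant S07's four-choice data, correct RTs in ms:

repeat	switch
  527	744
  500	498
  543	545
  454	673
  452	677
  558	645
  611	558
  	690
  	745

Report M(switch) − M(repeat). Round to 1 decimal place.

M(repeat) = 3645/7 = 520.714
M(switch) = 5775/9 = 641.667
Difference = 641.667 − 520.714 = 120.952 ms

121.0 ms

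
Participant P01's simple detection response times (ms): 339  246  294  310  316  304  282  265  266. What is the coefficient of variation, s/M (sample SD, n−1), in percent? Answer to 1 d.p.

10.1%

n = 9, Σ = 2622, M = 291.3333
Σ(x−M)² = 6874.000; s = √(6874.000/8) = 29.3130
CV = 29.3130 / 291.3333 = 0.10062 = 10.062%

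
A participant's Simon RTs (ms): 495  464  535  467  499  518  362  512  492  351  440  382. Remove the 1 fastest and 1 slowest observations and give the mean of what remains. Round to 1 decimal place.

Sorted: 351, 362, 382, 440, 464, 467, 492, 495, 499, 512, 518, 535
Drop lowest 1 (351) and highest 1 (535)
Remaining (n=10): Σ = 4631, mean = 4631/10 = 463.100

463.1 ms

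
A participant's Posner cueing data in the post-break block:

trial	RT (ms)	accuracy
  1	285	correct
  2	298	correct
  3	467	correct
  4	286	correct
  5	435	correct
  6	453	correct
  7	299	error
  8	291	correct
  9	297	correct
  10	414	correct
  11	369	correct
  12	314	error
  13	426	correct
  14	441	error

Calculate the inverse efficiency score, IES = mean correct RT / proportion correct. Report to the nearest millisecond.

Correct trials (n=11): 285, 298, 467, 286, 435, 453, 291, 297, 414, 369, 426
Mean correct RT = 4021/11 = 365.5455 ms
Proportion correct = 11/14
IES = 365.5455 / (11/14) = 465.240 ms

465 ms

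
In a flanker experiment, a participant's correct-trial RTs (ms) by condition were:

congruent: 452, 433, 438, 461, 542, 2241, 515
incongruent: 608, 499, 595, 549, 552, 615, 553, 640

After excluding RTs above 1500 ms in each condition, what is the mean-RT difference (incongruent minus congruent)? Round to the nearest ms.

103 ms

congruent: exclude 2241
M(congruent) = 2841/6 = 473.500
M(incongruent) = 4611/8 = 576.375
Difference = 576.375 − 473.500 = 102.875 ms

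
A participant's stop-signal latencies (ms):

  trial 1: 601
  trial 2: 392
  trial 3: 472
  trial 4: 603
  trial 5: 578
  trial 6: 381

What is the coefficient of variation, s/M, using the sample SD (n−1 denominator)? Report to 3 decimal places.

0.205

n = 6, Σ = 3027, M = 504.5000
Σ(x−M)² = 53381.500; s = √(53381.500/5) = 103.3262
CV = 103.3262 / 504.5000 = 0.20481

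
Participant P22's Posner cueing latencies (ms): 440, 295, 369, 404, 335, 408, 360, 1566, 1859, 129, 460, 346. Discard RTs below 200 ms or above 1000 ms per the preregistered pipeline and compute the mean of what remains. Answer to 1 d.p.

Excluded: 129, 1566, 1859
Retained (n=9): Σ = 3417
Mean = 3417/9 = 379.6667

379.7 ms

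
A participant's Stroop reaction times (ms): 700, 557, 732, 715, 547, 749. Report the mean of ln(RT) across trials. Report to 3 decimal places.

6.494

ln(RT): 6.5511, 6.3226, 6.5958, 6.5723, 6.3044, 6.6187
Σ ln(RT) = 38.9649
Mean = 38.9649/6 = 6.49415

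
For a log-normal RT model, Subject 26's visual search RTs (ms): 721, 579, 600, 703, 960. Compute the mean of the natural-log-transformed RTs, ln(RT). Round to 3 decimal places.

6.552

ln(RT): 6.5806, 6.3613, 6.3969, 6.5554, 6.8669
Σ ln(RT) = 32.7612
Mean = 32.7612/5 = 6.55223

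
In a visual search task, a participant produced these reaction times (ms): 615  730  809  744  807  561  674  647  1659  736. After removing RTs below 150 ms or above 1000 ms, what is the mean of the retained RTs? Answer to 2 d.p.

Excluded: 1659
Retained (n=9): Σ = 6323
Mean = 6323/9 = 702.5556

702.56 ms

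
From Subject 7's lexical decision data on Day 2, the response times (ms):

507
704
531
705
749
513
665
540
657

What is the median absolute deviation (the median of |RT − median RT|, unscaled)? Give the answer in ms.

92 ms

Sorted: 507, 513, 531, 540, 657, 665, 704, 705, 749 → median = 657
|x − 657|: 150, 47, 126, 48, 92, 144, 8, 117, 0
Sorted deviations: 0, 8, 47, 48, 92, 117, 126, 144, 150 → MAD = 92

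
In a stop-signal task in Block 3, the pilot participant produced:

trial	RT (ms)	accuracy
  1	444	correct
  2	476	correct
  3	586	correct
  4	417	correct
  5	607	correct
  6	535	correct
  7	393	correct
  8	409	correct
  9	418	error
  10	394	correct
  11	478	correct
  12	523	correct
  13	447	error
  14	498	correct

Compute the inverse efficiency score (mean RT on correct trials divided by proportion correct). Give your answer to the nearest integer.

560 ms

Correct trials (n=12): 444, 476, 586, 417, 607, 535, 393, 409, 394, 478, 523, 498
Mean correct RT = 5760/12 = 480.0000 ms
Proportion correct = 12/14
IES = 480.0000 / (12/14) = 560.000 ms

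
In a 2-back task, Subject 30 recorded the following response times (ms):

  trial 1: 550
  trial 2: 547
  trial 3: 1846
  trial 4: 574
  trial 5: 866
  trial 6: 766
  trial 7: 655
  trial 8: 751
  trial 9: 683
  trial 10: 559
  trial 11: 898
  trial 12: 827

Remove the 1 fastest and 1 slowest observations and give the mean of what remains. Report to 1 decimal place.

712.9 ms

Sorted: 547, 550, 559, 574, 655, 683, 751, 766, 827, 866, 898, 1846
Drop lowest 1 (547) and highest 1 (1846)
Remaining (n=10): Σ = 7129, mean = 7129/10 = 712.900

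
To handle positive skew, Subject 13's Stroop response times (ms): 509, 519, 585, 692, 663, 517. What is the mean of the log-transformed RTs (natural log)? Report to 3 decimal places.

ln(RT): 6.2324, 6.2519, 6.3716, 6.5396, 6.4968, 6.2480
Σ ln(RT) = 38.1404
Mean = 38.1404/6 = 6.35673

6.357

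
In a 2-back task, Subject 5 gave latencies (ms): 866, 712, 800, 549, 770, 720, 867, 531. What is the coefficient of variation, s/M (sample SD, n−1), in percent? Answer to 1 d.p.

n = 8, Σ = 5815, M = 726.8750
Σ(x−M)² = 116472.875; s = √(116472.875/7) = 128.9922
CV = 128.9922 / 726.8750 = 0.17746 = 17.746%

17.7%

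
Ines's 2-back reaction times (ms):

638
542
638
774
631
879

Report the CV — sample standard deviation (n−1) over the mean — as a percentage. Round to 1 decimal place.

17.7%

n = 6, Σ = 4102, M = 683.6667
Σ(x−M)² = 73329.333; s = √(73329.333/5) = 121.1027
CV = 121.1027 / 683.6667 = 0.17714 = 17.714%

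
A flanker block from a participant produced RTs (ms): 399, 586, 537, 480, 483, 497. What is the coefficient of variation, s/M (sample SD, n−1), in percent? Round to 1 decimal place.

n = 6, Σ = 2982, M = 497.0000
Σ(x−M)² = 19610.000; s = √(19610.000/5) = 62.6259
CV = 62.6259 / 497.0000 = 0.12601 = 12.601%

12.6%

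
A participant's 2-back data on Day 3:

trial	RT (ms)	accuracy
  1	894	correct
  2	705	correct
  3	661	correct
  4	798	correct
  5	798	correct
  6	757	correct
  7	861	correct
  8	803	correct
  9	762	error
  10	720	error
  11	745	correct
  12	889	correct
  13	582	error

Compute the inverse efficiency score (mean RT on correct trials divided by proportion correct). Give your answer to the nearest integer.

Correct trials (n=10): 894, 705, 661, 798, 798, 757, 861, 803, 745, 889
Mean correct RT = 7911/10 = 791.1000 ms
Proportion correct = 10/13
IES = 791.1000 / (10/13) = 1028.430 ms

1028 ms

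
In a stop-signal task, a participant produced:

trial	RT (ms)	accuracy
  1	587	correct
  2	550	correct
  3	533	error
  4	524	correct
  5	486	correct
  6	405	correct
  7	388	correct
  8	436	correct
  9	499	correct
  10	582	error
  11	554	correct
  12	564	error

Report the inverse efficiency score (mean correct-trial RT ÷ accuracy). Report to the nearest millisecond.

Correct trials (n=9): 587, 550, 524, 486, 405, 388, 436, 499, 554
Mean correct RT = 4429/9 = 492.1111 ms
Proportion correct = 9/12
IES = 492.1111 / (9/12) = 656.148 ms

656 ms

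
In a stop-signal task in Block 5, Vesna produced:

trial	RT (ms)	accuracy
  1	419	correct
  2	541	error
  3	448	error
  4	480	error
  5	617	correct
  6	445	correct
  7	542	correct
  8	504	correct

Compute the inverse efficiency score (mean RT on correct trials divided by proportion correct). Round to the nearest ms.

809 ms

Correct trials (n=5): 419, 617, 445, 542, 504
Mean correct RT = 2527/5 = 505.4000 ms
Proportion correct = 5/8
IES = 505.4000 / (5/8) = 808.640 ms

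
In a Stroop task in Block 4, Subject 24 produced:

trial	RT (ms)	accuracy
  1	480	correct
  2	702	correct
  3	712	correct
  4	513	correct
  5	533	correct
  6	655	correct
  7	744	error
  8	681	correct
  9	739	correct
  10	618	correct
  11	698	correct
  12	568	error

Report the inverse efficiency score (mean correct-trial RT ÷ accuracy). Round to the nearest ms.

760 ms

Correct trials (n=10): 480, 702, 712, 513, 533, 655, 681, 739, 618, 698
Mean correct RT = 6331/10 = 633.1000 ms
Proportion correct = 10/12
IES = 633.1000 / (10/12) = 759.720 ms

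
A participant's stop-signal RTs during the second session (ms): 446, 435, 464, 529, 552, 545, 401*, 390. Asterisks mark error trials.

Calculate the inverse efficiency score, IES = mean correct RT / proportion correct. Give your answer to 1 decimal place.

Correct trials (n=7): 446, 435, 464, 529, 552, 545, 390
Mean correct RT = 3361/7 = 480.1429 ms
Proportion correct = 7/8
IES = 480.1429 / (7/8) = 548.735 ms

548.7 ms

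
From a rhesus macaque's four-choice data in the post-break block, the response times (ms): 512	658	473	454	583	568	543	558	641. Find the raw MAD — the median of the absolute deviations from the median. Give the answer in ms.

46 ms

Sorted: 454, 473, 512, 543, 558, 568, 583, 641, 658 → median = 558
|x − 558|: 46, 100, 85, 104, 25, 10, 15, 0, 83
Sorted deviations: 0, 10, 15, 25, 46, 83, 85, 100, 104 → MAD = 46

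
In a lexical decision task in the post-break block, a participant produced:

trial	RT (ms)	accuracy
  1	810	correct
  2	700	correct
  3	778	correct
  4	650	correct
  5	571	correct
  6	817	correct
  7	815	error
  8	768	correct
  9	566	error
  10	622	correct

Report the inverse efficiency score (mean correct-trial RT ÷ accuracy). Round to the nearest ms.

Correct trials (n=8): 810, 700, 778, 650, 571, 817, 768, 622
Mean correct RT = 5716/8 = 714.5000 ms
Proportion correct = 8/10
IES = 714.5000 / (8/10) = 893.125 ms

893 ms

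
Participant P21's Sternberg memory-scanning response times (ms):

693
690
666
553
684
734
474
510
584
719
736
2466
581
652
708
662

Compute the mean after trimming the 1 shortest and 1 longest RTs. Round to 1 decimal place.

Sorted: 474, 510, 553, 581, 584, 652, 662, 666, 684, 690, 693, 708, 719, 734, 736, 2466
Drop lowest 1 (474) and highest 1 (2466)
Remaining (n=14): Σ = 9172, mean = 9172/14 = 655.143

655.1 ms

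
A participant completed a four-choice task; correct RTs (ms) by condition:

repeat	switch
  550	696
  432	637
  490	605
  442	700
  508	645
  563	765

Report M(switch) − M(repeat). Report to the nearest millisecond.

M(repeat) = 2985/6 = 497.500
M(switch) = 4048/6 = 674.667
Difference = 674.667 − 497.500 = 177.167 ms

177 ms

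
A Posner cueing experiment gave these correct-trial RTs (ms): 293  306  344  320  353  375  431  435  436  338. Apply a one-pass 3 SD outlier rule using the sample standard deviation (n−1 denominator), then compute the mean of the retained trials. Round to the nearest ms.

363 ms

n = 10, ΣRT = 3631, M = 363.100
Σ(x−M)² = 26364.90; s = √(26364.90/9) = 54.124
Cutoffs: 363.100 ± 3·54.124 → [200.7, 525.5]
No RTs fall outside the cutoffs; all 10 retained. Mean = 3631/10 = 363.100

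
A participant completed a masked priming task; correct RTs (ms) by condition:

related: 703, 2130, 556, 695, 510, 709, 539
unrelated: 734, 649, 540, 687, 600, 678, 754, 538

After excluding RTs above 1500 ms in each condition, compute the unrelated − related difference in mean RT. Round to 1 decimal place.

28.8 ms

related: exclude 2130
M(related) = 3712/6 = 618.667
M(unrelated) = 5180/8 = 647.500
Difference = 647.500 − 618.667 = 28.833 ms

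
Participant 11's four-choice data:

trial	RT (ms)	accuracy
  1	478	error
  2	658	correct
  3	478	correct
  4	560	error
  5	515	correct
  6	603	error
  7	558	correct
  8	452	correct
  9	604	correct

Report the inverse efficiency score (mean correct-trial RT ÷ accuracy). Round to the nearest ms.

816 ms

Correct trials (n=6): 658, 478, 515, 558, 452, 604
Mean correct RT = 3265/6 = 544.1667 ms
Proportion correct = 6/9
IES = 544.1667 / (6/9) = 816.250 ms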